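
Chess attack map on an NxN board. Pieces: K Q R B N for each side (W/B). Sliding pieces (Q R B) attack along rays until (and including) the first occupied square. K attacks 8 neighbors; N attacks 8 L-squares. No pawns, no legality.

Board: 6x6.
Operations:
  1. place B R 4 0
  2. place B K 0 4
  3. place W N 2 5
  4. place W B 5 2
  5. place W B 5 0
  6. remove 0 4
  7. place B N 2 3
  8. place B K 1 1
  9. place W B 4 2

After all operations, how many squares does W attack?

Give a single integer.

Op 1: place BR@(4,0)
Op 2: place BK@(0,4)
Op 3: place WN@(2,5)
Op 4: place WB@(5,2)
Op 5: place WB@(5,0)
Op 6: remove (0,4)
Op 7: place BN@(2,3)
Op 8: place BK@(1,1)
Op 9: place WB@(4,2)
Per-piece attacks for W:
  WN@(2,5): attacks (3,3) (4,4) (1,3) (0,4)
  WB@(4,2): attacks (5,3) (5,1) (3,3) (2,4) (1,5) (3,1) (2,0)
  WB@(5,0): attacks (4,1) (3,2) (2,3) [ray(-1,1) blocked at (2,3)]
  WB@(5,2): attacks (4,3) (3,4) (2,5) (4,1) (3,0) [ray(-1,1) blocked at (2,5)]
Union (17 distinct): (0,4) (1,3) (1,5) (2,0) (2,3) (2,4) (2,5) (3,0) (3,1) (3,2) (3,3) (3,4) (4,1) (4,3) (4,4) (5,1) (5,3)

Answer: 17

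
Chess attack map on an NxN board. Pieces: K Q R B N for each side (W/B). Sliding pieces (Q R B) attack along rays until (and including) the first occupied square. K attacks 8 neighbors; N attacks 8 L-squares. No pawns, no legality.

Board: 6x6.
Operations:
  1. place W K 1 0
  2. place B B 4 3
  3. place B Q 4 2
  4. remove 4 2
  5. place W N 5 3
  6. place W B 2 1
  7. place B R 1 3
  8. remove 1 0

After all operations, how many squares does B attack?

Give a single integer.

Op 1: place WK@(1,0)
Op 2: place BB@(4,3)
Op 3: place BQ@(4,2)
Op 4: remove (4,2)
Op 5: place WN@(5,3)
Op 6: place WB@(2,1)
Op 7: place BR@(1,3)
Op 8: remove (1,0)
Per-piece attacks for B:
  BR@(1,3): attacks (1,4) (1,5) (1,2) (1,1) (1,0) (2,3) (3,3) (4,3) (0,3) [ray(1,0) blocked at (4,3)]
  BB@(4,3): attacks (5,4) (5,2) (3,4) (2,5) (3,2) (2,1) [ray(-1,-1) blocked at (2,1)]
Union (15 distinct): (0,3) (1,0) (1,1) (1,2) (1,4) (1,5) (2,1) (2,3) (2,5) (3,2) (3,3) (3,4) (4,3) (5,2) (5,4)

Answer: 15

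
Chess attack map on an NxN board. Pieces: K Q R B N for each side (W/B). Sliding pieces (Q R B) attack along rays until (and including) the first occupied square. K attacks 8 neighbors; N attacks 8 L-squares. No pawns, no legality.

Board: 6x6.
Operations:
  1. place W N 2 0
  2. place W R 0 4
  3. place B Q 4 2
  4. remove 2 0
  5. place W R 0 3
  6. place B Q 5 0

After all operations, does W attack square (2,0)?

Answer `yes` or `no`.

Answer: no

Derivation:
Op 1: place WN@(2,0)
Op 2: place WR@(0,4)
Op 3: place BQ@(4,2)
Op 4: remove (2,0)
Op 5: place WR@(0,3)
Op 6: place BQ@(5,0)
Per-piece attacks for W:
  WR@(0,3): attacks (0,4) (0,2) (0,1) (0,0) (1,3) (2,3) (3,3) (4,3) (5,3) [ray(0,1) blocked at (0,4)]
  WR@(0,4): attacks (0,5) (0,3) (1,4) (2,4) (3,4) (4,4) (5,4) [ray(0,-1) blocked at (0,3)]
W attacks (2,0): no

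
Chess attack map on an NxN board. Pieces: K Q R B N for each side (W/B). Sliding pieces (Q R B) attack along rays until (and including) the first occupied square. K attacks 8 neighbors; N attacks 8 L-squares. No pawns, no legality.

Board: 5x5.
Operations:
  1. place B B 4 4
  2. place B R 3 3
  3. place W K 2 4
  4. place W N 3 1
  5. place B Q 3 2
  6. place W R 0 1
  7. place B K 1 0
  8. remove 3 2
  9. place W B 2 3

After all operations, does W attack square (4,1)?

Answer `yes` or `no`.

Op 1: place BB@(4,4)
Op 2: place BR@(3,3)
Op 3: place WK@(2,4)
Op 4: place WN@(3,1)
Op 5: place BQ@(3,2)
Op 6: place WR@(0,1)
Op 7: place BK@(1,0)
Op 8: remove (3,2)
Op 9: place WB@(2,3)
Per-piece attacks for W:
  WR@(0,1): attacks (0,2) (0,3) (0,4) (0,0) (1,1) (2,1) (3,1) [ray(1,0) blocked at (3,1)]
  WB@(2,3): attacks (3,4) (3,2) (4,1) (1,4) (1,2) (0,1) [ray(-1,-1) blocked at (0,1)]
  WK@(2,4): attacks (2,3) (3,4) (1,4) (3,3) (1,3)
  WN@(3,1): attacks (4,3) (2,3) (1,2) (1,0)
W attacks (4,1): yes

Answer: yes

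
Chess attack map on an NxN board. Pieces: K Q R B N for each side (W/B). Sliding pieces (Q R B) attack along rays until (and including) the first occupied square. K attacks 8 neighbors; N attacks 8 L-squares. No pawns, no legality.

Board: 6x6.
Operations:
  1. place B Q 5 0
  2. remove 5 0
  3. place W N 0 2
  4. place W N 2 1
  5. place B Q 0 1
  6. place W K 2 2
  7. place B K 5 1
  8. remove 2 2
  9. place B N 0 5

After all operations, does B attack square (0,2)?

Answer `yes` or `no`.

Answer: yes

Derivation:
Op 1: place BQ@(5,0)
Op 2: remove (5,0)
Op 3: place WN@(0,2)
Op 4: place WN@(2,1)
Op 5: place BQ@(0,1)
Op 6: place WK@(2,2)
Op 7: place BK@(5,1)
Op 8: remove (2,2)
Op 9: place BN@(0,5)
Per-piece attacks for B:
  BQ@(0,1): attacks (0,2) (0,0) (1,1) (2,1) (1,2) (2,3) (3,4) (4,5) (1,0) [ray(0,1) blocked at (0,2); ray(1,0) blocked at (2,1)]
  BN@(0,5): attacks (1,3) (2,4)
  BK@(5,1): attacks (5,2) (5,0) (4,1) (4,2) (4,0)
B attacks (0,2): yes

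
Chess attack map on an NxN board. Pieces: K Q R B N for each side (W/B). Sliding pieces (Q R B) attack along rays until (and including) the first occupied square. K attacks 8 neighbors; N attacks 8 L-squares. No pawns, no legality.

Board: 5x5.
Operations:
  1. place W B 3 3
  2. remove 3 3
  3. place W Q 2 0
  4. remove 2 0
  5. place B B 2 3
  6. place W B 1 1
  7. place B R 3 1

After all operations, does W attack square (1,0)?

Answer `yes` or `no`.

Op 1: place WB@(3,3)
Op 2: remove (3,3)
Op 3: place WQ@(2,0)
Op 4: remove (2,0)
Op 5: place BB@(2,3)
Op 6: place WB@(1,1)
Op 7: place BR@(3,1)
Per-piece attacks for W:
  WB@(1,1): attacks (2,2) (3,3) (4,4) (2,0) (0,2) (0,0)
W attacks (1,0): no

Answer: no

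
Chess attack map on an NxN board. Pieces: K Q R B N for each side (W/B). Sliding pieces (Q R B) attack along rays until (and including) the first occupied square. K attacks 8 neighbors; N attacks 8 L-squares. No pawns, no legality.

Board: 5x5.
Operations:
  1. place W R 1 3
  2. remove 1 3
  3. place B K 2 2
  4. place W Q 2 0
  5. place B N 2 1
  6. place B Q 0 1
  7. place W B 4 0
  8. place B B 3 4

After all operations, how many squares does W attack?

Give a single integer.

Op 1: place WR@(1,3)
Op 2: remove (1,3)
Op 3: place BK@(2,2)
Op 4: place WQ@(2,0)
Op 5: place BN@(2,1)
Op 6: place BQ@(0,1)
Op 7: place WB@(4,0)
Op 8: place BB@(3,4)
Per-piece attacks for W:
  WQ@(2,0): attacks (2,1) (3,0) (4,0) (1,0) (0,0) (3,1) (4,2) (1,1) (0,2) [ray(0,1) blocked at (2,1); ray(1,0) blocked at (4,0)]
  WB@(4,0): attacks (3,1) (2,2) [ray(-1,1) blocked at (2,2)]
Union (10 distinct): (0,0) (0,2) (1,0) (1,1) (2,1) (2,2) (3,0) (3,1) (4,0) (4,2)

Answer: 10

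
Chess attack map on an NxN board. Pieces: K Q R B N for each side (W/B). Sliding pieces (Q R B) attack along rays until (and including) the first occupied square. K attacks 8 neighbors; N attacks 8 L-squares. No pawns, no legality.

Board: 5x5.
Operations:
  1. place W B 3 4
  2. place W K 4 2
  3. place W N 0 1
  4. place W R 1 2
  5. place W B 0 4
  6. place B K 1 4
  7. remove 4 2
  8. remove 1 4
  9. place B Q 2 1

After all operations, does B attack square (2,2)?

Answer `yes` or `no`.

Op 1: place WB@(3,4)
Op 2: place WK@(4,2)
Op 3: place WN@(0,1)
Op 4: place WR@(1,2)
Op 5: place WB@(0,4)
Op 6: place BK@(1,4)
Op 7: remove (4,2)
Op 8: remove (1,4)
Op 9: place BQ@(2,1)
Per-piece attacks for B:
  BQ@(2,1): attacks (2,2) (2,3) (2,4) (2,0) (3,1) (4,1) (1,1) (0,1) (3,2) (4,3) (3,0) (1,2) (1,0) [ray(-1,0) blocked at (0,1); ray(-1,1) blocked at (1,2)]
B attacks (2,2): yes

Answer: yes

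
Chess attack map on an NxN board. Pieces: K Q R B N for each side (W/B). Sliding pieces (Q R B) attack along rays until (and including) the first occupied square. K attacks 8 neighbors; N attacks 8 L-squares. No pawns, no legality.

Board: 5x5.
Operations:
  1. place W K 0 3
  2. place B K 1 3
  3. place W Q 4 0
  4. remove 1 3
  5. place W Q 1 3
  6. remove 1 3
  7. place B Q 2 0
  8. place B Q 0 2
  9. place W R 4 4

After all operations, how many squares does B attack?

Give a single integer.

Op 1: place WK@(0,3)
Op 2: place BK@(1,3)
Op 3: place WQ@(4,0)
Op 4: remove (1,3)
Op 5: place WQ@(1,3)
Op 6: remove (1,3)
Op 7: place BQ@(2,0)
Op 8: place BQ@(0,2)
Op 9: place WR@(4,4)
Per-piece attacks for B:
  BQ@(0,2): attacks (0,3) (0,1) (0,0) (1,2) (2,2) (3,2) (4,2) (1,3) (2,4) (1,1) (2,0) [ray(0,1) blocked at (0,3); ray(1,-1) blocked at (2,0)]
  BQ@(2,0): attacks (2,1) (2,2) (2,3) (2,4) (3,0) (4,0) (1,0) (0,0) (3,1) (4,2) (1,1) (0,2) [ray(1,0) blocked at (4,0); ray(-1,1) blocked at (0,2)]
Union (18 distinct): (0,0) (0,1) (0,2) (0,3) (1,0) (1,1) (1,2) (1,3) (2,0) (2,1) (2,2) (2,3) (2,4) (3,0) (3,1) (3,2) (4,0) (4,2)

Answer: 18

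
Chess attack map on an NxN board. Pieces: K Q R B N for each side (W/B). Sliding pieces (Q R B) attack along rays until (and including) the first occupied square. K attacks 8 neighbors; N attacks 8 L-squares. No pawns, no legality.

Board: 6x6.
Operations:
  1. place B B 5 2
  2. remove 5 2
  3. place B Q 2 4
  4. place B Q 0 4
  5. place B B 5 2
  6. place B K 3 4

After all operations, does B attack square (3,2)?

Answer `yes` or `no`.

Answer: no

Derivation:
Op 1: place BB@(5,2)
Op 2: remove (5,2)
Op 3: place BQ@(2,4)
Op 4: place BQ@(0,4)
Op 5: place BB@(5,2)
Op 6: place BK@(3,4)
Per-piece attacks for B:
  BQ@(0,4): attacks (0,5) (0,3) (0,2) (0,1) (0,0) (1,4) (2,4) (1,5) (1,3) (2,2) (3,1) (4,0) [ray(1,0) blocked at (2,4)]
  BQ@(2,4): attacks (2,5) (2,3) (2,2) (2,1) (2,0) (3,4) (1,4) (0,4) (3,5) (3,3) (4,2) (5,1) (1,5) (1,3) (0,2) [ray(1,0) blocked at (3,4); ray(-1,0) blocked at (0,4)]
  BK@(3,4): attacks (3,5) (3,3) (4,4) (2,4) (4,5) (4,3) (2,5) (2,3)
  BB@(5,2): attacks (4,3) (3,4) (4,1) (3,0) [ray(-1,1) blocked at (3,4)]
B attacks (3,2): no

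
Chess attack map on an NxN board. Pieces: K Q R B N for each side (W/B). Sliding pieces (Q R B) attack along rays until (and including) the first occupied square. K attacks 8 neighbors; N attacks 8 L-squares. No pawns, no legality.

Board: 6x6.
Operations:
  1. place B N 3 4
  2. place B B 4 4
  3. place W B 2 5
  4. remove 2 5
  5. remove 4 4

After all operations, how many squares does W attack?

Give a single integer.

Answer: 0

Derivation:
Op 1: place BN@(3,4)
Op 2: place BB@(4,4)
Op 3: place WB@(2,5)
Op 4: remove (2,5)
Op 5: remove (4,4)
Per-piece attacks for W:
Union (0 distinct): (none)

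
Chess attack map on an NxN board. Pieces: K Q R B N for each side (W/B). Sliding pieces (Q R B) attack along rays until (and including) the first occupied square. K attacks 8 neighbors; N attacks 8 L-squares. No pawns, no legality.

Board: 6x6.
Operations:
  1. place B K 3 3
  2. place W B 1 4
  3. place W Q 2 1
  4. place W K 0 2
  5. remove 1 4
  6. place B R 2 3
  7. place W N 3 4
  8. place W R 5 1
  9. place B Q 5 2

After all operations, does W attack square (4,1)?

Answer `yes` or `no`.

Op 1: place BK@(3,3)
Op 2: place WB@(1,4)
Op 3: place WQ@(2,1)
Op 4: place WK@(0,2)
Op 5: remove (1,4)
Op 6: place BR@(2,3)
Op 7: place WN@(3,4)
Op 8: place WR@(5,1)
Op 9: place BQ@(5,2)
Per-piece attacks for W:
  WK@(0,2): attacks (0,3) (0,1) (1,2) (1,3) (1,1)
  WQ@(2,1): attacks (2,2) (2,3) (2,0) (3,1) (4,1) (5,1) (1,1) (0,1) (3,2) (4,3) (5,4) (3,0) (1,2) (0,3) (1,0) [ray(0,1) blocked at (2,3); ray(1,0) blocked at (5,1)]
  WN@(3,4): attacks (5,5) (1,5) (4,2) (5,3) (2,2) (1,3)
  WR@(5,1): attacks (5,2) (5,0) (4,1) (3,1) (2,1) [ray(0,1) blocked at (5,2); ray(-1,0) blocked at (2,1)]
W attacks (4,1): yes

Answer: yes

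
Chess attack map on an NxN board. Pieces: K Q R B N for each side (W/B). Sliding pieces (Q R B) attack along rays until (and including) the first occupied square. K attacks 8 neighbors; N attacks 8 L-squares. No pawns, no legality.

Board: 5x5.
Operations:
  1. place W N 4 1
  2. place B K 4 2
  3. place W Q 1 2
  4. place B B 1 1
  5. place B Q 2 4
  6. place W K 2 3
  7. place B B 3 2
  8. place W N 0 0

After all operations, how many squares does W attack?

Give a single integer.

Op 1: place WN@(4,1)
Op 2: place BK@(4,2)
Op 3: place WQ@(1,2)
Op 4: place BB@(1,1)
Op 5: place BQ@(2,4)
Op 6: place WK@(2,3)
Op 7: place BB@(3,2)
Op 8: place WN@(0,0)
Per-piece attacks for W:
  WN@(0,0): attacks (1,2) (2,1)
  WQ@(1,2): attacks (1,3) (1,4) (1,1) (2,2) (3,2) (0,2) (2,3) (2,1) (3,0) (0,3) (0,1) [ray(0,-1) blocked at (1,1); ray(1,0) blocked at (3,2); ray(1,1) blocked at (2,3)]
  WK@(2,3): attacks (2,4) (2,2) (3,3) (1,3) (3,4) (3,2) (1,4) (1,2)
  WN@(4,1): attacks (3,3) (2,2) (2,0)
Union (16 distinct): (0,1) (0,2) (0,3) (1,1) (1,2) (1,3) (1,4) (2,0) (2,1) (2,2) (2,3) (2,4) (3,0) (3,2) (3,3) (3,4)

Answer: 16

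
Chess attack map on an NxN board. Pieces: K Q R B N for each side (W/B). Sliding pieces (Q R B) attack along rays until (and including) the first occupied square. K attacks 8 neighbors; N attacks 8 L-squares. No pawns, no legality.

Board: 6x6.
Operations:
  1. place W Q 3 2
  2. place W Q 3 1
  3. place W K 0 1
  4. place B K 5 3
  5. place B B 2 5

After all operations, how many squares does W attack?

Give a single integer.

Answer: 29

Derivation:
Op 1: place WQ@(3,2)
Op 2: place WQ@(3,1)
Op 3: place WK@(0,1)
Op 4: place BK@(5,3)
Op 5: place BB@(2,5)
Per-piece attacks for W:
  WK@(0,1): attacks (0,2) (0,0) (1,1) (1,2) (1,0)
  WQ@(3,1): attacks (3,2) (3,0) (4,1) (5,1) (2,1) (1,1) (0,1) (4,2) (5,3) (4,0) (2,2) (1,3) (0,4) (2,0) [ray(0,1) blocked at (3,2); ray(-1,0) blocked at (0,1); ray(1,1) blocked at (5,3)]
  WQ@(3,2): attacks (3,3) (3,4) (3,5) (3,1) (4,2) (5,2) (2,2) (1,2) (0,2) (4,3) (5,4) (4,1) (5,0) (2,3) (1,4) (0,5) (2,1) (1,0) [ray(0,-1) blocked at (3,1)]
Union (29 distinct): (0,0) (0,1) (0,2) (0,4) (0,5) (1,0) (1,1) (1,2) (1,3) (1,4) (2,0) (2,1) (2,2) (2,3) (3,0) (3,1) (3,2) (3,3) (3,4) (3,5) (4,0) (4,1) (4,2) (4,3) (5,0) (5,1) (5,2) (5,3) (5,4)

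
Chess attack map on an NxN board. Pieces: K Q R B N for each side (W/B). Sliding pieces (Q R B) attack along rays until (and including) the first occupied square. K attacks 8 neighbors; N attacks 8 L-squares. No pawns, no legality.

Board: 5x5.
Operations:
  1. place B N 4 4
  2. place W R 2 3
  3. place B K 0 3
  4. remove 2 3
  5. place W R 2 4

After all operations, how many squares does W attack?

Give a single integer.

Op 1: place BN@(4,4)
Op 2: place WR@(2,3)
Op 3: place BK@(0,3)
Op 4: remove (2,3)
Op 5: place WR@(2,4)
Per-piece attacks for W:
  WR@(2,4): attacks (2,3) (2,2) (2,1) (2,0) (3,4) (4,4) (1,4) (0,4) [ray(1,0) blocked at (4,4)]
Union (8 distinct): (0,4) (1,4) (2,0) (2,1) (2,2) (2,3) (3,4) (4,4)

Answer: 8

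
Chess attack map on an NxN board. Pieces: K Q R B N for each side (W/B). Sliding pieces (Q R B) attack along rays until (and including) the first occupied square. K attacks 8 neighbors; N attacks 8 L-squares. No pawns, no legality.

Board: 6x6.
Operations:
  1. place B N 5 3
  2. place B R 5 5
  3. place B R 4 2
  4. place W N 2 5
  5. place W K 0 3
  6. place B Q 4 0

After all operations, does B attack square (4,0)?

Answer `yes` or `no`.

Op 1: place BN@(5,3)
Op 2: place BR@(5,5)
Op 3: place BR@(4,2)
Op 4: place WN@(2,5)
Op 5: place WK@(0,3)
Op 6: place BQ@(4,0)
Per-piece attacks for B:
  BQ@(4,0): attacks (4,1) (4,2) (5,0) (3,0) (2,0) (1,0) (0,0) (5,1) (3,1) (2,2) (1,3) (0,4) [ray(0,1) blocked at (4,2)]
  BR@(4,2): attacks (4,3) (4,4) (4,5) (4,1) (4,0) (5,2) (3,2) (2,2) (1,2) (0,2) [ray(0,-1) blocked at (4,0)]
  BN@(5,3): attacks (4,5) (3,4) (4,1) (3,2)
  BR@(5,5): attacks (5,4) (5,3) (4,5) (3,5) (2,5) [ray(0,-1) blocked at (5,3); ray(-1,0) blocked at (2,5)]
B attacks (4,0): yes

Answer: yes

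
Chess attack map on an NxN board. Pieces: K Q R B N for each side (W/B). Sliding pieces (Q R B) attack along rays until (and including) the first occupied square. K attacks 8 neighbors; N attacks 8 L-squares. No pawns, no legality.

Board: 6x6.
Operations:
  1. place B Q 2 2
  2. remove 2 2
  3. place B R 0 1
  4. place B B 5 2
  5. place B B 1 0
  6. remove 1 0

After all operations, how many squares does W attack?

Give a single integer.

Answer: 0

Derivation:
Op 1: place BQ@(2,2)
Op 2: remove (2,2)
Op 3: place BR@(0,1)
Op 4: place BB@(5,2)
Op 5: place BB@(1,0)
Op 6: remove (1,0)
Per-piece attacks for W:
Union (0 distinct): (none)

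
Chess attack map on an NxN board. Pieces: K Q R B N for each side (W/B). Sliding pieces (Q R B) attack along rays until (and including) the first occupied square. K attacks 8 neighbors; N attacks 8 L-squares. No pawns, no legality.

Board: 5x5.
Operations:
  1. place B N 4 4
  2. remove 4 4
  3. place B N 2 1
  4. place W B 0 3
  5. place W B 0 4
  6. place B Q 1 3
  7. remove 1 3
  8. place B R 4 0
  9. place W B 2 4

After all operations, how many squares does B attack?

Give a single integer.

Answer: 12

Derivation:
Op 1: place BN@(4,4)
Op 2: remove (4,4)
Op 3: place BN@(2,1)
Op 4: place WB@(0,3)
Op 5: place WB@(0,4)
Op 6: place BQ@(1,3)
Op 7: remove (1,3)
Op 8: place BR@(4,0)
Op 9: place WB@(2,4)
Per-piece attacks for B:
  BN@(2,1): attacks (3,3) (4,2) (1,3) (0,2) (4,0) (0,0)
  BR@(4,0): attacks (4,1) (4,2) (4,3) (4,4) (3,0) (2,0) (1,0) (0,0)
Union (12 distinct): (0,0) (0,2) (1,0) (1,3) (2,0) (3,0) (3,3) (4,0) (4,1) (4,2) (4,3) (4,4)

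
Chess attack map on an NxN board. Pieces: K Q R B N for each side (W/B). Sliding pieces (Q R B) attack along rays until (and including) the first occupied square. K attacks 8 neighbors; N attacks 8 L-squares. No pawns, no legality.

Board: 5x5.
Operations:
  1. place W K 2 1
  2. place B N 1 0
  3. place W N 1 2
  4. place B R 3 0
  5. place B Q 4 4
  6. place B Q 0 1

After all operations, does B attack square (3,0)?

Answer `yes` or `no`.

Op 1: place WK@(2,1)
Op 2: place BN@(1,0)
Op 3: place WN@(1,2)
Op 4: place BR@(3,0)
Op 5: place BQ@(4,4)
Op 6: place BQ@(0,1)
Per-piece attacks for B:
  BQ@(0,1): attacks (0,2) (0,3) (0,4) (0,0) (1,1) (2,1) (1,2) (1,0) [ray(1,0) blocked at (2,1); ray(1,1) blocked at (1,2); ray(1,-1) blocked at (1,0)]
  BN@(1,0): attacks (2,2) (3,1) (0,2)
  BR@(3,0): attacks (3,1) (3,2) (3,3) (3,4) (4,0) (2,0) (1,0) [ray(-1,0) blocked at (1,0)]
  BQ@(4,4): attacks (4,3) (4,2) (4,1) (4,0) (3,4) (2,4) (1,4) (0,4) (3,3) (2,2) (1,1) (0,0)
B attacks (3,0): no

Answer: no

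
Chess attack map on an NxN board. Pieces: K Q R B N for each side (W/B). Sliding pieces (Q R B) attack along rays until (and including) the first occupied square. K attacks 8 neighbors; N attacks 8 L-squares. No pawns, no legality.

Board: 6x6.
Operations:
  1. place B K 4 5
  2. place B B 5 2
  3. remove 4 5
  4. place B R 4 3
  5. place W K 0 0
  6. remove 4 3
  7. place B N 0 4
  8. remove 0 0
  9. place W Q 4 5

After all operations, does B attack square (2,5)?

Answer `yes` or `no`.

Op 1: place BK@(4,5)
Op 2: place BB@(5,2)
Op 3: remove (4,5)
Op 4: place BR@(4,3)
Op 5: place WK@(0,0)
Op 6: remove (4,3)
Op 7: place BN@(0,4)
Op 8: remove (0,0)
Op 9: place WQ@(4,5)
Per-piece attacks for B:
  BN@(0,4): attacks (2,5) (1,2) (2,3)
  BB@(5,2): attacks (4,3) (3,4) (2,5) (4,1) (3,0)
B attacks (2,5): yes

Answer: yes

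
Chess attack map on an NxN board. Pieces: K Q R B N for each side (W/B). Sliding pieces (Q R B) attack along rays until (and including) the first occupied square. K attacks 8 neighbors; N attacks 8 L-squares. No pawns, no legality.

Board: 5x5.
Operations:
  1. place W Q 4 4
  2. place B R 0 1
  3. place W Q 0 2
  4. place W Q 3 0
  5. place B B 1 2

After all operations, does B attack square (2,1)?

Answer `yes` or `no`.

Op 1: place WQ@(4,4)
Op 2: place BR@(0,1)
Op 3: place WQ@(0,2)
Op 4: place WQ@(3,0)
Op 5: place BB@(1,2)
Per-piece attacks for B:
  BR@(0,1): attacks (0,2) (0,0) (1,1) (2,1) (3,1) (4,1) [ray(0,1) blocked at (0,2)]
  BB@(1,2): attacks (2,3) (3,4) (2,1) (3,0) (0,3) (0,1) [ray(1,-1) blocked at (3,0); ray(-1,-1) blocked at (0,1)]
B attacks (2,1): yes

Answer: yes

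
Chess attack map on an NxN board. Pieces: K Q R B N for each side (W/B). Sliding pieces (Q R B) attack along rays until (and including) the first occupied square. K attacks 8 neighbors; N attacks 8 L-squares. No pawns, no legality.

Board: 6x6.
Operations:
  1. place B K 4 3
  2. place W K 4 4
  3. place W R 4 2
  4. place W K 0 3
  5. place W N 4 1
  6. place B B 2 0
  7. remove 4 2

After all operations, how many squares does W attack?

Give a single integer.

Answer: 15

Derivation:
Op 1: place BK@(4,3)
Op 2: place WK@(4,4)
Op 3: place WR@(4,2)
Op 4: place WK@(0,3)
Op 5: place WN@(4,1)
Op 6: place BB@(2,0)
Op 7: remove (4,2)
Per-piece attacks for W:
  WK@(0,3): attacks (0,4) (0,2) (1,3) (1,4) (1,2)
  WN@(4,1): attacks (5,3) (3,3) (2,2) (2,0)
  WK@(4,4): attacks (4,5) (4,3) (5,4) (3,4) (5,5) (5,3) (3,5) (3,3)
Union (15 distinct): (0,2) (0,4) (1,2) (1,3) (1,4) (2,0) (2,2) (3,3) (3,4) (3,5) (4,3) (4,5) (5,3) (5,4) (5,5)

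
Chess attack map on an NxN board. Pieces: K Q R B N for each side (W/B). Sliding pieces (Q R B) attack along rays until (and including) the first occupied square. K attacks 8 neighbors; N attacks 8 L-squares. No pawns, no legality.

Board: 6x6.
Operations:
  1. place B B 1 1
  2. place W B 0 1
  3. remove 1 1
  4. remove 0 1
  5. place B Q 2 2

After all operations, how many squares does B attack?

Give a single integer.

Op 1: place BB@(1,1)
Op 2: place WB@(0,1)
Op 3: remove (1,1)
Op 4: remove (0,1)
Op 5: place BQ@(2,2)
Per-piece attacks for B:
  BQ@(2,2): attacks (2,3) (2,4) (2,5) (2,1) (2,0) (3,2) (4,2) (5,2) (1,2) (0,2) (3,3) (4,4) (5,5) (3,1) (4,0) (1,3) (0,4) (1,1) (0,0)
Union (19 distinct): (0,0) (0,2) (0,4) (1,1) (1,2) (1,3) (2,0) (2,1) (2,3) (2,4) (2,5) (3,1) (3,2) (3,3) (4,0) (4,2) (4,4) (5,2) (5,5)

Answer: 19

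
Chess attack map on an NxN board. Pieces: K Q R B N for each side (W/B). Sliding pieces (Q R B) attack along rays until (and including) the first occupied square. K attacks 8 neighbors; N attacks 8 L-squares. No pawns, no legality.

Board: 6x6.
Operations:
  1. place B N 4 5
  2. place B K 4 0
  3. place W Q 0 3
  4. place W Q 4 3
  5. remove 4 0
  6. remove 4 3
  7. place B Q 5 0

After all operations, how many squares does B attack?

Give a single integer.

Answer: 17

Derivation:
Op 1: place BN@(4,5)
Op 2: place BK@(4,0)
Op 3: place WQ@(0,3)
Op 4: place WQ@(4,3)
Op 5: remove (4,0)
Op 6: remove (4,3)
Op 7: place BQ@(5,0)
Per-piece attacks for B:
  BN@(4,5): attacks (5,3) (3,3) (2,4)
  BQ@(5,0): attacks (5,1) (5,2) (5,3) (5,4) (5,5) (4,0) (3,0) (2,0) (1,0) (0,0) (4,1) (3,2) (2,3) (1,4) (0,5)
Union (17 distinct): (0,0) (0,5) (1,0) (1,4) (2,0) (2,3) (2,4) (3,0) (3,2) (3,3) (4,0) (4,1) (5,1) (5,2) (5,3) (5,4) (5,5)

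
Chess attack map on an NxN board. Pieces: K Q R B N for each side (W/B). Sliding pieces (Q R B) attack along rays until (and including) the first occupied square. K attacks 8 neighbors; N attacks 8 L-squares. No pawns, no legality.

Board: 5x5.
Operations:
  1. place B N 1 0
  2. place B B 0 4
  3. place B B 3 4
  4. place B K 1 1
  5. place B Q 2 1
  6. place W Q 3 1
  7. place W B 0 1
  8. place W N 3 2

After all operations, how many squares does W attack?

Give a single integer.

Op 1: place BN@(1,0)
Op 2: place BB@(0,4)
Op 3: place BB@(3,4)
Op 4: place BK@(1,1)
Op 5: place BQ@(2,1)
Op 6: place WQ@(3,1)
Op 7: place WB@(0,1)
Op 8: place WN@(3,2)
Per-piece attacks for W:
  WB@(0,1): attacks (1,2) (2,3) (3,4) (1,0) [ray(1,1) blocked at (3,4); ray(1,-1) blocked at (1,0)]
  WQ@(3,1): attacks (3,2) (3,0) (4,1) (2,1) (4,2) (4,0) (2,2) (1,3) (0,4) (2,0) [ray(0,1) blocked at (3,2); ray(-1,0) blocked at (2,1); ray(-1,1) blocked at (0,4)]
  WN@(3,2): attacks (4,4) (2,4) (1,3) (4,0) (2,0) (1,1)
Union (17 distinct): (0,4) (1,0) (1,1) (1,2) (1,3) (2,0) (2,1) (2,2) (2,3) (2,4) (3,0) (3,2) (3,4) (4,0) (4,1) (4,2) (4,4)

Answer: 17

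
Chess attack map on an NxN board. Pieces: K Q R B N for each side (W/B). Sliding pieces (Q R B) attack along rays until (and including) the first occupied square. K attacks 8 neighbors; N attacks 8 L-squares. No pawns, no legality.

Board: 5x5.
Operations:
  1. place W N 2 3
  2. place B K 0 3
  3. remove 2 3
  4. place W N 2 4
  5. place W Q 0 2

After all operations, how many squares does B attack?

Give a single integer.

Answer: 5

Derivation:
Op 1: place WN@(2,3)
Op 2: place BK@(0,3)
Op 3: remove (2,3)
Op 4: place WN@(2,4)
Op 5: place WQ@(0,2)
Per-piece attacks for B:
  BK@(0,3): attacks (0,4) (0,2) (1,3) (1,4) (1,2)
Union (5 distinct): (0,2) (0,4) (1,2) (1,3) (1,4)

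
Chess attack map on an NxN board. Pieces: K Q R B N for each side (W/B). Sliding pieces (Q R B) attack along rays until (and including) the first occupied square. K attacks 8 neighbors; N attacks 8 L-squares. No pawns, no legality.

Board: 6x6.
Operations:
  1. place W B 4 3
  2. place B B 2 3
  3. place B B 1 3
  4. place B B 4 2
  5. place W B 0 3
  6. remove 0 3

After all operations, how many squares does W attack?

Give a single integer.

Answer: 7

Derivation:
Op 1: place WB@(4,3)
Op 2: place BB@(2,3)
Op 3: place BB@(1,3)
Op 4: place BB@(4,2)
Op 5: place WB@(0,3)
Op 6: remove (0,3)
Per-piece attacks for W:
  WB@(4,3): attacks (5,4) (5,2) (3,4) (2,5) (3,2) (2,1) (1,0)
Union (7 distinct): (1,0) (2,1) (2,5) (3,2) (3,4) (5,2) (5,4)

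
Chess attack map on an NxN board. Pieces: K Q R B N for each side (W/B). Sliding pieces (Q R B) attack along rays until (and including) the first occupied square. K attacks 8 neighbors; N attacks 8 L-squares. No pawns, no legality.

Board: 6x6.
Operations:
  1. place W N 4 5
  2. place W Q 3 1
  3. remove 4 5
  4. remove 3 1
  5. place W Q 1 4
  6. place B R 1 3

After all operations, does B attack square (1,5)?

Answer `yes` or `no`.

Op 1: place WN@(4,5)
Op 2: place WQ@(3,1)
Op 3: remove (4,5)
Op 4: remove (3,1)
Op 5: place WQ@(1,4)
Op 6: place BR@(1,3)
Per-piece attacks for B:
  BR@(1,3): attacks (1,4) (1,2) (1,1) (1,0) (2,3) (3,3) (4,3) (5,3) (0,3) [ray(0,1) blocked at (1,4)]
B attacks (1,5): no

Answer: no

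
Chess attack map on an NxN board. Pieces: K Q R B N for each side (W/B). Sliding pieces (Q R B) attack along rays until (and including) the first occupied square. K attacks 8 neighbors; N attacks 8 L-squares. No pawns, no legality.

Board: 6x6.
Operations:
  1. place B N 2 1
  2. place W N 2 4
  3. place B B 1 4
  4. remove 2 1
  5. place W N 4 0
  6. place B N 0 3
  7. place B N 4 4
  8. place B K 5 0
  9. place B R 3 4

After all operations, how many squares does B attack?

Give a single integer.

Answer: 19

Derivation:
Op 1: place BN@(2,1)
Op 2: place WN@(2,4)
Op 3: place BB@(1,4)
Op 4: remove (2,1)
Op 5: place WN@(4,0)
Op 6: place BN@(0,3)
Op 7: place BN@(4,4)
Op 8: place BK@(5,0)
Op 9: place BR@(3,4)
Per-piece attacks for B:
  BN@(0,3): attacks (1,5) (2,4) (1,1) (2,2)
  BB@(1,4): attacks (2,5) (2,3) (3,2) (4,1) (5,0) (0,5) (0,3) [ray(1,-1) blocked at (5,0); ray(-1,-1) blocked at (0,3)]
  BR@(3,4): attacks (3,5) (3,3) (3,2) (3,1) (3,0) (4,4) (2,4) [ray(1,0) blocked at (4,4); ray(-1,0) blocked at (2,4)]
  BN@(4,4): attacks (2,5) (5,2) (3,2) (2,3)
  BK@(5,0): attacks (5,1) (4,0) (4,1)
Union (19 distinct): (0,3) (0,5) (1,1) (1,5) (2,2) (2,3) (2,4) (2,5) (3,0) (3,1) (3,2) (3,3) (3,5) (4,0) (4,1) (4,4) (5,0) (5,1) (5,2)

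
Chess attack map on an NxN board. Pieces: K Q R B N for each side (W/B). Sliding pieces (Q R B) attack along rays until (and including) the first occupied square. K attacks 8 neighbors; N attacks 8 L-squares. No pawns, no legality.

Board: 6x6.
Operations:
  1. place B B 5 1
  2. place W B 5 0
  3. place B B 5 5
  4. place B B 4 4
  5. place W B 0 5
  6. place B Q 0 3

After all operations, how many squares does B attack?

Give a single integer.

Answer: 24

Derivation:
Op 1: place BB@(5,1)
Op 2: place WB@(5,0)
Op 3: place BB@(5,5)
Op 4: place BB@(4,4)
Op 5: place WB@(0,5)
Op 6: place BQ@(0,3)
Per-piece attacks for B:
  BQ@(0,3): attacks (0,4) (0,5) (0,2) (0,1) (0,0) (1,3) (2,3) (3,3) (4,3) (5,3) (1,4) (2,5) (1,2) (2,1) (3,0) [ray(0,1) blocked at (0,5)]
  BB@(4,4): attacks (5,5) (5,3) (3,5) (3,3) (2,2) (1,1) (0,0) [ray(1,1) blocked at (5,5)]
  BB@(5,1): attacks (4,2) (3,3) (2,4) (1,5) (4,0)
  BB@(5,5): attacks (4,4) [ray(-1,-1) blocked at (4,4)]
Union (24 distinct): (0,0) (0,1) (0,2) (0,4) (0,5) (1,1) (1,2) (1,3) (1,4) (1,5) (2,1) (2,2) (2,3) (2,4) (2,5) (3,0) (3,3) (3,5) (4,0) (4,2) (4,3) (4,4) (5,3) (5,5)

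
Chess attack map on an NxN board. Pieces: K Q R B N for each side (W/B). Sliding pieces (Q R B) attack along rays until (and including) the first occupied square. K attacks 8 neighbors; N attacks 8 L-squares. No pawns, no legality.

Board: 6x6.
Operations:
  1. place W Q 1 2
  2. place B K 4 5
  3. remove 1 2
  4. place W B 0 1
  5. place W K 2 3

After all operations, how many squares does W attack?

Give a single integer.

Op 1: place WQ@(1,2)
Op 2: place BK@(4,5)
Op 3: remove (1,2)
Op 4: place WB@(0,1)
Op 5: place WK@(2,3)
Per-piece attacks for W:
  WB@(0,1): attacks (1,2) (2,3) (1,0) [ray(1,1) blocked at (2,3)]
  WK@(2,3): attacks (2,4) (2,2) (3,3) (1,3) (3,4) (3,2) (1,4) (1,2)
Union (10 distinct): (1,0) (1,2) (1,3) (1,4) (2,2) (2,3) (2,4) (3,2) (3,3) (3,4)

Answer: 10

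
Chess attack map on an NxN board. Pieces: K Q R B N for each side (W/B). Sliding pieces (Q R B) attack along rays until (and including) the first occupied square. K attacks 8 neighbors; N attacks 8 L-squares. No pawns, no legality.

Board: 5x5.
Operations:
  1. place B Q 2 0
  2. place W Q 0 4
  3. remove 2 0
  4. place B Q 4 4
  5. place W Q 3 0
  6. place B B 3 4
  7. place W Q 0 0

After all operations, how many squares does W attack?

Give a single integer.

Op 1: place BQ@(2,0)
Op 2: place WQ@(0,4)
Op 3: remove (2,0)
Op 4: place BQ@(4,4)
Op 5: place WQ@(3,0)
Op 6: place BB@(3,4)
Op 7: place WQ@(0,0)
Per-piece attacks for W:
  WQ@(0,0): attacks (0,1) (0,2) (0,3) (0,4) (1,0) (2,0) (3,0) (1,1) (2,2) (3,3) (4,4) [ray(0,1) blocked at (0,4); ray(1,0) blocked at (3,0); ray(1,1) blocked at (4,4)]
  WQ@(0,4): attacks (0,3) (0,2) (0,1) (0,0) (1,4) (2,4) (3,4) (1,3) (2,2) (3,1) (4,0) [ray(0,-1) blocked at (0,0); ray(1,0) blocked at (3,4)]
  WQ@(3,0): attacks (3,1) (3,2) (3,3) (3,4) (4,0) (2,0) (1,0) (0,0) (4,1) (2,1) (1,2) (0,3) [ray(0,1) blocked at (3,4); ray(-1,0) blocked at (0,0)]
Union (22 distinct): (0,0) (0,1) (0,2) (0,3) (0,4) (1,0) (1,1) (1,2) (1,3) (1,4) (2,0) (2,1) (2,2) (2,4) (3,0) (3,1) (3,2) (3,3) (3,4) (4,0) (4,1) (4,4)

Answer: 22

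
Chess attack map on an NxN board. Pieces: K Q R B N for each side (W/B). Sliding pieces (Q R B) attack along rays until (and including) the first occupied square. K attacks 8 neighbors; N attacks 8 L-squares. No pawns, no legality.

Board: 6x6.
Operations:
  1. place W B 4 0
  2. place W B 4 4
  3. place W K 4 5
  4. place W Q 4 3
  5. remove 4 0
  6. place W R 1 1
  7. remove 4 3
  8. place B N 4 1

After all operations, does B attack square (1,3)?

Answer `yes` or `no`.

Answer: no

Derivation:
Op 1: place WB@(4,0)
Op 2: place WB@(4,4)
Op 3: place WK@(4,5)
Op 4: place WQ@(4,3)
Op 5: remove (4,0)
Op 6: place WR@(1,1)
Op 7: remove (4,3)
Op 8: place BN@(4,1)
Per-piece attacks for B:
  BN@(4,1): attacks (5,3) (3,3) (2,2) (2,0)
B attacks (1,3): no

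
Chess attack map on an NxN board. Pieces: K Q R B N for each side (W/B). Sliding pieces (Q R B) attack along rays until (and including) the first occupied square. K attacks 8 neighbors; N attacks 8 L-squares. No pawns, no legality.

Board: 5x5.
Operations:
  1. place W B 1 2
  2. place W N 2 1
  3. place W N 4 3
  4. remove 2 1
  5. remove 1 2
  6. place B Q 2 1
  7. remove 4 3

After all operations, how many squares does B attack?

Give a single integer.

Op 1: place WB@(1,2)
Op 2: place WN@(2,1)
Op 3: place WN@(4,3)
Op 4: remove (2,1)
Op 5: remove (1,2)
Op 6: place BQ@(2,1)
Op 7: remove (4,3)
Per-piece attacks for B:
  BQ@(2,1): attacks (2,2) (2,3) (2,4) (2,0) (3,1) (4,1) (1,1) (0,1) (3,2) (4,3) (3,0) (1,2) (0,3) (1,0)
Union (14 distinct): (0,1) (0,3) (1,0) (1,1) (1,2) (2,0) (2,2) (2,3) (2,4) (3,0) (3,1) (3,2) (4,1) (4,3)

Answer: 14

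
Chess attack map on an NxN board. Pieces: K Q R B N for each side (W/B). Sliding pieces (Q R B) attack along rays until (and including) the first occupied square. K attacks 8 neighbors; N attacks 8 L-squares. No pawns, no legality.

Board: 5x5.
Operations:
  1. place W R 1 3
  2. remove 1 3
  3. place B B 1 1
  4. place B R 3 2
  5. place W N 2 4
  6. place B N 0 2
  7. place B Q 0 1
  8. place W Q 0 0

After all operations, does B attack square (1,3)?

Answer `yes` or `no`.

Op 1: place WR@(1,3)
Op 2: remove (1,3)
Op 3: place BB@(1,1)
Op 4: place BR@(3,2)
Op 5: place WN@(2,4)
Op 6: place BN@(0,2)
Op 7: place BQ@(0,1)
Op 8: place WQ@(0,0)
Per-piece attacks for B:
  BQ@(0,1): attacks (0,2) (0,0) (1,1) (1,2) (2,3) (3,4) (1,0) [ray(0,1) blocked at (0,2); ray(0,-1) blocked at (0,0); ray(1,0) blocked at (1,1)]
  BN@(0,2): attacks (1,4) (2,3) (1,0) (2,1)
  BB@(1,1): attacks (2,2) (3,3) (4,4) (2,0) (0,2) (0,0) [ray(-1,1) blocked at (0,2); ray(-1,-1) blocked at (0,0)]
  BR@(3,2): attacks (3,3) (3,4) (3,1) (3,0) (4,2) (2,2) (1,2) (0,2) [ray(-1,0) blocked at (0,2)]
B attacks (1,3): no

Answer: no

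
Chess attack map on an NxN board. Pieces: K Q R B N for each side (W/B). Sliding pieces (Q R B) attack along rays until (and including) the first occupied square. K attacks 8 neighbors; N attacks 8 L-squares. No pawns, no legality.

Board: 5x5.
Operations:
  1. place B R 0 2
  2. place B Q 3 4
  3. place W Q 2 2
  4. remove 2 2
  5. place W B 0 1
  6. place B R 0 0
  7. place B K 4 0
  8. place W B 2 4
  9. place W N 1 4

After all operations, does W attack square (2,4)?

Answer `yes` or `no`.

Answer: no

Derivation:
Op 1: place BR@(0,2)
Op 2: place BQ@(3,4)
Op 3: place WQ@(2,2)
Op 4: remove (2,2)
Op 5: place WB@(0,1)
Op 6: place BR@(0,0)
Op 7: place BK@(4,0)
Op 8: place WB@(2,4)
Op 9: place WN@(1,4)
Per-piece attacks for W:
  WB@(0,1): attacks (1,2) (2,3) (3,4) (1,0) [ray(1,1) blocked at (3,4)]
  WN@(1,4): attacks (2,2) (3,3) (0,2)
  WB@(2,4): attacks (3,3) (4,2) (1,3) (0,2) [ray(-1,-1) blocked at (0,2)]
W attacks (2,4): no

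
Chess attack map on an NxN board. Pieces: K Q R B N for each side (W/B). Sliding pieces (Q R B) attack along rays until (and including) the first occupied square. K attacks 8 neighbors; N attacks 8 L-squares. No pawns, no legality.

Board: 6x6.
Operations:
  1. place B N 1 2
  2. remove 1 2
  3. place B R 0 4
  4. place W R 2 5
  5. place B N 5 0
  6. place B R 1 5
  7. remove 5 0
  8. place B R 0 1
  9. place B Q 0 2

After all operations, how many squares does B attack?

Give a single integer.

Answer: 26

Derivation:
Op 1: place BN@(1,2)
Op 2: remove (1,2)
Op 3: place BR@(0,4)
Op 4: place WR@(2,5)
Op 5: place BN@(5,0)
Op 6: place BR@(1,5)
Op 7: remove (5,0)
Op 8: place BR@(0,1)
Op 9: place BQ@(0,2)
Per-piece attacks for B:
  BR@(0,1): attacks (0,2) (0,0) (1,1) (2,1) (3,1) (4,1) (5,1) [ray(0,1) blocked at (0,2)]
  BQ@(0,2): attacks (0,3) (0,4) (0,1) (1,2) (2,2) (3,2) (4,2) (5,2) (1,3) (2,4) (3,5) (1,1) (2,0) [ray(0,1) blocked at (0,4); ray(0,-1) blocked at (0,1)]
  BR@(0,4): attacks (0,5) (0,3) (0,2) (1,4) (2,4) (3,4) (4,4) (5,4) [ray(0,-1) blocked at (0,2)]
  BR@(1,5): attacks (1,4) (1,3) (1,2) (1,1) (1,0) (2,5) (0,5) [ray(1,0) blocked at (2,5)]
Union (26 distinct): (0,0) (0,1) (0,2) (0,3) (0,4) (0,5) (1,0) (1,1) (1,2) (1,3) (1,4) (2,0) (2,1) (2,2) (2,4) (2,5) (3,1) (3,2) (3,4) (3,5) (4,1) (4,2) (4,4) (5,1) (5,2) (5,4)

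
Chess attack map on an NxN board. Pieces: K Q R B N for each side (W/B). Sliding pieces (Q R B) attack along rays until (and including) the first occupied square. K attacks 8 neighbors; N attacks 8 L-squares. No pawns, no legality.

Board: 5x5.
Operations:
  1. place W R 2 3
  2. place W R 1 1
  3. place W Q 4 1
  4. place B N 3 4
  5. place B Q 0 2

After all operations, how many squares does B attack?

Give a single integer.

Op 1: place WR@(2,3)
Op 2: place WR@(1,1)
Op 3: place WQ@(4,1)
Op 4: place BN@(3,4)
Op 5: place BQ@(0,2)
Per-piece attacks for B:
  BQ@(0,2): attacks (0,3) (0,4) (0,1) (0,0) (1,2) (2,2) (3,2) (4,2) (1,3) (2,4) (1,1) [ray(1,-1) blocked at (1,1)]
  BN@(3,4): attacks (4,2) (2,2) (1,3)
Union (11 distinct): (0,0) (0,1) (0,3) (0,4) (1,1) (1,2) (1,3) (2,2) (2,4) (3,2) (4,2)

Answer: 11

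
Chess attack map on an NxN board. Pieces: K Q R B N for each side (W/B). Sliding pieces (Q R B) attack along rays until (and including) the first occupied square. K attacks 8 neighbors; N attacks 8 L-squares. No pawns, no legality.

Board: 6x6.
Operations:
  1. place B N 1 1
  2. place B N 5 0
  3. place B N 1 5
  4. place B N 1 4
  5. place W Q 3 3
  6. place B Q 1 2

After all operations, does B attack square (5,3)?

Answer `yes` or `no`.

Answer: no

Derivation:
Op 1: place BN@(1,1)
Op 2: place BN@(5,0)
Op 3: place BN@(1,5)
Op 4: place BN@(1,4)
Op 5: place WQ@(3,3)
Op 6: place BQ@(1,2)
Per-piece attacks for B:
  BN@(1,1): attacks (2,3) (3,2) (0,3) (3,0)
  BQ@(1,2): attacks (1,3) (1,4) (1,1) (2,2) (3,2) (4,2) (5,2) (0,2) (2,3) (3,4) (4,5) (2,1) (3,0) (0,3) (0,1) [ray(0,1) blocked at (1,4); ray(0,-1) blocked at (1,1)]
  BN@(1,4): attacks (3,5) (2,2) (3,3) (0,2)
  BN@(1,5): attacks (2,3) (3,4) (0,3)
  BN@(5,0): attacks (4,2) (3,1)
B attacks (5,3): no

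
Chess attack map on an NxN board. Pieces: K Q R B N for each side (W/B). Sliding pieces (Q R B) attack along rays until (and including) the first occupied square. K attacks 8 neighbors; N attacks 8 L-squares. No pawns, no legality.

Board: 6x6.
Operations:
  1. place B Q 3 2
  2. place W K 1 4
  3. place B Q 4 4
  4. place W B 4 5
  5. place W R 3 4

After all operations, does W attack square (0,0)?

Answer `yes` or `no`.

Answer: no

Derivation:
Op 1: place BQ@(3,2)
Op 2: place WK@(1,4)
Op 3: place BQ@(4,4)
Op 4: place WB@(4,5)
Op 5: place WR@(3,4)
Per-piece attacks for W:
  WK@(1,4): attacks (1,5) (1,3) (2,4) (0,4) (2,5) (2,3) (0,5) (0,3)
  WR@(3,4): attacks (3,5) (3,3) (3,2) (4,4) (2,4) (1,4) [ray(0,-1) blocked at (3,2); ray(1,0) blocked at (4,4); ray(-1,0) blocked at (1,4)]
  WB@(4,5): attacks (5,4) (3,4) [ray(-1,-1) blocked at (3,4)]
W attacks (0,0): no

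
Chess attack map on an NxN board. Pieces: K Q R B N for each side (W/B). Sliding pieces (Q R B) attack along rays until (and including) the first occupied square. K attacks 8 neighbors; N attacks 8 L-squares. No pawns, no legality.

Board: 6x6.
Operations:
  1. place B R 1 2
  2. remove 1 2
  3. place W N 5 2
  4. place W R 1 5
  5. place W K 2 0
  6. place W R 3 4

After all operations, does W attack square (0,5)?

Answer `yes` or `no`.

Op 1: place BR@(1,2)
Op 2: remove (1,2)
Op 3: place WN@(5,2)
Op 4: place WR@(1,5)
Op 5: place WK@(2,0)
Op 6: place WR@(3,4)
Per-piece attacks for W:
  WR@(1,5): attacks (1,4) (1,3) (1,2) (1,1) (1,0) (2,5) (3,5) (4,5) (5,5) (0,5)
  WK@(2,0): attacks (2,1) (3,0) (1,0) (3,1) (1,1)
  WR@(3,4): attacks (3,5) (3,3) (3,2) (3,1) (3,0) (4,4) (5,4) (2,4) (1,4) (0,4)
  WN@(5,2): attacks (4,4) (3,3) (4,0) (3,1)
W attacks (0,5): yes

Answer: yes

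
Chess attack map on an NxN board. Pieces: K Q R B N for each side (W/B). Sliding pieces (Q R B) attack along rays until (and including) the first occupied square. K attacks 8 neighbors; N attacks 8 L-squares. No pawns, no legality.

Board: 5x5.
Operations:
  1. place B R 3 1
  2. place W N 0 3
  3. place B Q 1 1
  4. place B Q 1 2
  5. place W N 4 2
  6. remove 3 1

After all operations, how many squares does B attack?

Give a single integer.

Op 1: place BR@(3,1)
Op 2: place WN@(0,3)
Op 3: place BQ@(1,1)
Op 4: place BQ@(1,2)
Op 5: place WN@(4,2)
Op 6: remove (3,1)
Per-piece attacks for B:
  BQ@(1,1): attacks (1,2) (1,0) (2,1) (3,1) (4,1) (0,1) (2,2) (3,3) (4,4) (2,0) (0,2) (0,0) [ray(0,1) blocked at (1,2)]
  BQ@(1,2): attacks (1,3) (1,4) (1,1) (2,2) (3,2) (4,2) (0,2) (2,3) (3,4) (2,1) (3,0) (0,3) (0,1) [ray(0,-1) blocked at (1,1); ray(1,0) blocked at (4,2); ray(-1,1) blocked at (0,3)]
Union (21 distinct): (0,0) (0,1) (0,2) (0,3) (1,0) (1,1) (1,2) (1,3) (1,4) (2,0) (2,1) (2,2) (2,3) (3,0) (3,1) (3,2) (3,3) (3,4) (4,1) (4,2) (4,4)

Answer: 21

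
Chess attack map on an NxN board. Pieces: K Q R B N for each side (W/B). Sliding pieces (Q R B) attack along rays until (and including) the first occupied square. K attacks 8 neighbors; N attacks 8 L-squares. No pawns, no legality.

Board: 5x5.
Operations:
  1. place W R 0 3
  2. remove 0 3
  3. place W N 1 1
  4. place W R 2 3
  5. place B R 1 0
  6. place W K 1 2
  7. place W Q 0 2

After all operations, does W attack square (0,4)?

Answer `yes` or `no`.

Op 1: place WR@(0,3)
Op 2: remove (0,3)
Op 3: place WN@(1,1)
Op 4: place WR@(2,3)
Op 5: place BR@(1,0)
Op 6: place WK@(1,2)
Op 7: place WQ@(0,2)
Per-piece attacks for W:
  WQ@(0,2): attacks (0,3) (0,4) (0,1) (0,0) (1,2) (1,3) (2,4) (1,1) [ray(1,0) blocked at (1,2); ray(1,-1) blocked at (1,1)]
  WN@(1,1): attacks (2,3) (3,2) (0,3) (3,0)
  WK@(1,2): attacks (1,3) (1,1) (2,2) (0,2) (2,3) (2,1) (0,3) (0,1)
  WR@(2,3): attacks (2,4) (2,2) (2,1) (2,0) (3,3) (4,3) (1,3) (0,3)
W attacks (0,4): yes

Answer: yes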